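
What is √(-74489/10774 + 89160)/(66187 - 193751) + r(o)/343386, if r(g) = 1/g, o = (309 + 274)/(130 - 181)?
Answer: -17/66731346 - √10348807871674/1374374536 ≈ -0.0023409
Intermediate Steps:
o = -583/51 (o = 583/(-51) = 583*(-1/51) = -583/51 ≈ -11.431)
√(-74489/10774 + 89160)/(66187 - 193751) + r(o)/343386 = √(-74489/10774 + 89160)/(66187 - 193751) + 1/(-583/51*343386) = √(-74489*1/10774 + 89160)/(-127564) - 51/583*1/343386 = √(-74489/10774 + 89160)*(-1/127564) - 17/66731346 = √(960535351/10774)*(-1/127564) - 17/66731346 = (√10348807871674/10774)*(-1/127564) - 17/66731346 = -√10348807871674/1374374536 - 17/66731346 = -17/66731346 - √10348807871674/1374374536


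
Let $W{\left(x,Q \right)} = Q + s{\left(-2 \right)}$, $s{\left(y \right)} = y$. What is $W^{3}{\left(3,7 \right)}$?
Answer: $125$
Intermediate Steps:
$W{\left(x,Q \right)} = -2 + Q$ ($W{\left(x,Q \right)} = Q - 2 = -2 + Q$)
$W^{3}{\left(3,7 \right)} = \left(-2 + 7\right)^{3} = 5^{3} = 125$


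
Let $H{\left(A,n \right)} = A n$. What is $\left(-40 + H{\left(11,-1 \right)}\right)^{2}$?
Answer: $2601$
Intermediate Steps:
$\left(-40 + H{\left(11,-1 \right)}\right)^{2} = \left(-40 + 11 \left(-1\right)\right)^{2} = \left(-40 - 11\right)^{2} = \left(-51\right)^{2} = 2601$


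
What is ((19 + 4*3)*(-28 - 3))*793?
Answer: -762073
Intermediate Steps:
((19 + 4*3)*(-28 - 3))*793 = ((19 + 12)*(-31))*793 = (31*(-31))*793 = -961*793 = -762073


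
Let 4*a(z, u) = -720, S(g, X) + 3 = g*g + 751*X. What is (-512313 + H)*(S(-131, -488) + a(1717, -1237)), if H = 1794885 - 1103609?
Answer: -62549358130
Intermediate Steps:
S(g, X) = -3 + g² + 751*X (S(g, X) = -3 + (g*g + 751*X) = -3 + (g² + 751*X) = -3 + g² + 751*X)
H = 691276
a(z, u) = -180 (a(z, u) = (¼)*(-720) = -180)
(-512313 + H)*(S(-131, -488) + a(1717, -1237)) = (-512313 + 691276)*((-3 + (-131)² + 751*(-488)) - 180) = 178963*((-3 + 17161 - 366488) - 180) = 178963*(-349330 - 180) = 178963*(-349510) = -62549358130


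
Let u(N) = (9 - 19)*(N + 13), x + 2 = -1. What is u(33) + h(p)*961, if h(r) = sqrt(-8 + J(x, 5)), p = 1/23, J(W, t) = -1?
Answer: -460 + 2883*I ≈ -460.0 + 2883.0*I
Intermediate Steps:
x = -3 (x = -2 - 1 = -3)
p = 1/23 ≈ 0.043478
u(N) = -130 - 10*N (u(N) = -10*(13 + N) = -130 - 10*N)
h(r) = 3*I (h(r) = sqrt(-8 - 1) = sqrt(-9) = 3*I)
u(33) + h(p)*961 = (-130 - 10*33) + (3*I)*961 = (-130 - 330) + 2883*I = -460 + 2883*I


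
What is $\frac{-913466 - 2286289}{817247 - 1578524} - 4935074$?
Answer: $- \frac{1252318376581}{253759} \approx -4.9351 \cdot 10^{6}$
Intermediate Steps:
$\frac{-913466 - 2286289}{817247 - 1578524} - 4935074 = \frac{-913466 - 2286289}{-761277} - 4935074 = \left(-3199755\right) \left(- \frac{1}{761277}\right) - 4935074 = \frac{1066585}{253759} - 4935074 = - \frac{1252318376581}{253759}$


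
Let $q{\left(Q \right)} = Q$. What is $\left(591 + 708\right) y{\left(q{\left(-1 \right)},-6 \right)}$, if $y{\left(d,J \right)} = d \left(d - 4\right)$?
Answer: $6495$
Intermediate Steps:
$y{\left(d,J \right)} = d \left(-4 + d\right)$
$\left(591 + 708\right) y{\left(q{\left(-1 \right)},-6 \right)} = \left(591 + 708\right) \left(- (-4 - 1)\right) = 1299 \left(\left(-1\right) \left(-5\right)\right) = 1299 \cdot 5 = 6495$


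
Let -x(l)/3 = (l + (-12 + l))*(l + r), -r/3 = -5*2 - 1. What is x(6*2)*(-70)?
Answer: 113400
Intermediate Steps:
r = 33 (r = -3*(-5*2 - 1) = -3*(-10 - 1) = -3*(-11) = 33)
x(l) = -3*(-12 + 2*l)*(33 + l) (x(l) = -3*(l + (-12 + l))*(l + 33) = -3*(-12 + 2*l)*(33 + l))
x(6*2)*(-70) = (1188 - 972*2 - 6*(6*2)²)*(-70) = (1188 - 162*12 - 6*12²)*(-70) = (1188 - 1944 - 6*144)*(-70) = (1188 - 1944 - 864)*(-70) = -1620*(-70) = 113400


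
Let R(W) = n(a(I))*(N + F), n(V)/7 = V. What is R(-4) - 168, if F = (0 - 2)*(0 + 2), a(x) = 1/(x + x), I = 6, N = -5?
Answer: -693/4 ≈ -173.25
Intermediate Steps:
a(x) = 1/(2*x)
F = -4 (F = -2*2 = -4)
n(V) = 7*V
R(W) = -21/4 (R(W) = (7*((½)/6))*(-5 - 4) = (7*((½)*(⅙)))*(-9) = (7*(1/12))*(-9) = (7/12)*(-9) = -21/4)
R(-4) - 168 = -21/4 - 168 = -693/4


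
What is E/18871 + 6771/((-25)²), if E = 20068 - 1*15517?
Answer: 130619916/11794375 ≈ 11.075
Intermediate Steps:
E = 4551 (E = 20068 - 15517 = 4551)
E/18871 + 6771/((-25)²) = 4551/18871 + 6771/((-25)²) = 4551*(1/18871) + 6771/625 = 4551/18871 + 6771*(1/625) = 4551/18871 + 6771/625 = 130619916/11794375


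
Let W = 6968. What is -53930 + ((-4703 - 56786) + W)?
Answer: -108451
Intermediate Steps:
-53930 + ((-4703 - 56786) + W) = -53930 + ((-4703 - 56786) + 6968) = -53930 + (-61489 + 6968) = -53930 - 54521 = -108451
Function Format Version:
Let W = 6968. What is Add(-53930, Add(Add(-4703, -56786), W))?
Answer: -108451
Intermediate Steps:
Add(-53930, Add(Add(-4703, -56786), W)) = Add(-53930, Add(Add(-4703, -56786), 6968)) = Add(-53930, Add(-61489, 6968)) = Add(-53930, -54521) = -108451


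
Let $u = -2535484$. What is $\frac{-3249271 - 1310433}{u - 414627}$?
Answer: $\frac{4559704}{2950111} \approx 1.5456$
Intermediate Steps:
$\frac{-3249271 - 1310433}{u - 414627} = \frac{-3249271 - 1310433}{-2535484 - 414627} = - \frac{4559704}{-2950111} = \left(-4559704\right) \left(- \frac{1}{2950111}\right) = \frac{4559704}{2950111}$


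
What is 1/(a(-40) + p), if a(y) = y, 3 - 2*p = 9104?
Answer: -2/9181 ≈ -0.00021784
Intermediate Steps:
p = -9101/2 (p = 3/2 - 1/2*9104 = 3/2 - 4552 = -9101/2 ≈ -4550.5)
1/(a(-40) + p) = 1/(-40 - 9101/2) = 1/(-9181/2) = -2/9181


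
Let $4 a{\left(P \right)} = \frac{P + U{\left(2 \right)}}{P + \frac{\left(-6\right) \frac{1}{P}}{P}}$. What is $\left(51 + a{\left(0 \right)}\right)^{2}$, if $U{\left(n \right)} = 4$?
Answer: $2601$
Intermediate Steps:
$a{\left(P \right)} = \frac{4 + P}{4 \left(P - \frac{6}{P^{2}}\right)}$ ($a{\left(P \right)} = \frac{\left(P + 4\right) \frac{1}{P + \frac{\left(-6\right) \frac{1}{P}}{P}}}{4} = \frac{\left(4 + P\right) \frac{1}{P - \frac{6}{P^{2}}}}{4} = \frac{\frac{1}{P - \frac{6}{P^{2}}} \left(4 + P\right)}{4} = \frac{4 + P}{4 \left(P - \frac{6}{P^{2}}\right)}$)
$\left(51 + a{\left(0 \right)}\right)^{2} = \left(51 + \frac{0^{2} \left(4 + 0\right)}{4 \left(-6 + 0^{3}\right)}\right)^{2} = \left(51 + \frac{1}{4} \cdot 0 \frac{1}{-6 + 0} \cdot 4\right)^{2} = \left(51 + \frac{1}{4} \cdot 0 \frac{1}{-6} \cdot 4\right)^{2} = \left(51 + \frac{1}{4} \cdot 0 \left(- \frac{1}{6}\right) 4\right)^{2} = \left(51 + 0\right)^{2} = 51^{2} = 2601$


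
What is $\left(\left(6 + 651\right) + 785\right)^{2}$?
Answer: $2079364$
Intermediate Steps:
$\left(\left(6 + 651\right) + 785\right)^{2} = \left(657 + 785\right)^{2} = 1442^{2} = 2079364$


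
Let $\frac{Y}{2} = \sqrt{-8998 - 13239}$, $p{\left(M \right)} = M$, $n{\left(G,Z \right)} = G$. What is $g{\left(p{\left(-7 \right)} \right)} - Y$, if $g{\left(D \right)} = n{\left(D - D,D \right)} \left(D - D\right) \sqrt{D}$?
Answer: $- 2 i \sqrt{22237} \approx - 298.24 i$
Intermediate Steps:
$g{\left(D \right)} = 0$ ($g{\left(D \right)} = \left(D - D\right) \left(D - D\right) \sqrt{D} = 0 \cdot 0 \sqrt{D} = 0 \sqrt{D} = 0$)
$Y = 2 i \sqrt{22237}$ ($Y = 2 \sqrt{-8998 - 13239} = 2 \sqrt{-22237} = 2 i \sqrt{22237} \approx 298.24 i$)
$g{\left(p{\left(-7 \right)} \right)} - Y = 0 - 2 i \sqrt{22237} = - 2 i \sqrt{22237}$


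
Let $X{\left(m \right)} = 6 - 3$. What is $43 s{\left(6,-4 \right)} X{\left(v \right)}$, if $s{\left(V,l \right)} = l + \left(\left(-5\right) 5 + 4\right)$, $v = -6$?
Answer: $-3225$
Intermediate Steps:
$X{\left(m \right)} = 3$
$s{\left(V,l \right)} = -21 + l$ ($s{\left(V,l \right)} = l + \left(-25 + 4\right) = l - 21 = -21 + l$)
$43 s{\left(6,-4 \right)} X{\left(v \right)} = 43 \left(-21 - 4\right) 3 = 43 \left(-25\right) 3 = \left(-1075\right) 3 = -3225$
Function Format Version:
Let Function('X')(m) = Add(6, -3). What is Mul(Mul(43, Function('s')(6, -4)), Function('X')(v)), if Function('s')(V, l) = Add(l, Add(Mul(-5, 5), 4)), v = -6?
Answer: -3225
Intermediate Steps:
Function('X')(m) = 3
Function('s')(V, l) = Add(-21, l) (Function('s')(V, l) = Add(l, Add(-25, 4)) = Add(l, -21) = Add(-21, l))
Mul(Mul(43, Function('s')(6, -4)), Function('X')(v)) = Mul(Mul(43, Add(-21, -4)), 3) = Mul(Mul(43, -25), 3) = Mul(-1075, 3) = -3225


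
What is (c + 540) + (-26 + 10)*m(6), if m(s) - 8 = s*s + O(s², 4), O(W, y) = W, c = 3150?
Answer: 2410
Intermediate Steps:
m(s) = 8 + 2*s² (m(s) = 8 + (s*s + s²) = 8 + (s² + s²) = 8 + 2*s²)
(c + 540) + (-26 + 10)*m(6) = (3150 + 540) + (-26 + 10)*(8 + 2*6²) = 3690 - 16*(8 + 2*36) = 3690 - 16*(8 + 72) = 3690 - 16*80 = 3690 - 1280 = 2410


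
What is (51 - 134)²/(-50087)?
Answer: -6889/50087 ≈ -0.13754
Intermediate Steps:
(51 - 134)²/(-50087) = (-83)²*(-1/50087) = 6889*(-1/50087) = -6889/50087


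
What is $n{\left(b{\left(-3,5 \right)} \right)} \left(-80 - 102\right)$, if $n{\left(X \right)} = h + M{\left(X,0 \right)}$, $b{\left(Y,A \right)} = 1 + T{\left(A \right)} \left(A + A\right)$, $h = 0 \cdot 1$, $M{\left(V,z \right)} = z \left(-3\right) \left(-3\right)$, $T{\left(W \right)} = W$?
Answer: $0$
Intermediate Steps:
$M{\left(V,z \right)} = 9 z$ ($M{\left(V,z \right)} = - 3 z \left(-3\right) = 9 z$)
$h = 0$
$b{\left(Y,A \right)} = 1 + 2 A^{2}$ ($b{\left(Y,A \right)} = 1 + A \left(A + A\right) = 1 + A 2 A = 1 + 2 A^{2}$)
$n{\left(X \right)} = 0$ ($n{\left(X \right)} = 0 + 9 \cdot 0 = 0 + 0 = 0$)
$n{\left(b{\left(-3,5 \right)} \right)} \left(-80 - 102\right) = 0 \left(-80 - 102\right) = 0 \left(-182\right) = 0$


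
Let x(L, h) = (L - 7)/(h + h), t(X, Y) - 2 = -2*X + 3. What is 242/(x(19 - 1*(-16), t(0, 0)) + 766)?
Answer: 605/1922 ≈ 0.31478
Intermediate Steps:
t(X, Y) = 5 - 2*X (t(X, Y) = 2 + (-2*X + 3) = 2 + (3 - 2*X) = 5 - 2*X)
x(L, h) = (-7 + L)/(2*h) (x(L, h) = (-7 + L)/((2*h)) = (-7 + L)*(1/(2*h)) = (-7 + L)/(2*h))
242/(x(19 - 1*(-16), t(0, 0)) + 766) = 242/((-7 + (19 - 1*(-16)))/(2*(5 - 2*0)) + 766) = 242/((-7 + (19 + 16))/(2*(5 + 0)) + 766) = 242/((½)*(-7 + 35)/5 + 766) = 242/((½)*(⅕)*28 + 766) = 242/(14/5 + 766) = 242/(3844/5) = 242*(5/3844) = 605/1922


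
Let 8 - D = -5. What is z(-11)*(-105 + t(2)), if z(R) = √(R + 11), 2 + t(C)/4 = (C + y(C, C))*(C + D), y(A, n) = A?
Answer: 0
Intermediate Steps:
D = 13 (D = 8 - 1*(-5) = 8 + 5 = 13)
t(C) = -8 + 8*C*(13 + C) (t(C) = -8 + 4*((C + C)*(C + 13)) = -8 + 4*((2*C)*(13 + C)) = -8 + 4*(2*C*(13 + C)) = -8 + 8*C*(13 + C))
z(R) = √(11 + R)
z(-11)*(-105 + t(2)) = √(11 - 11)*(-105 + (-8 + 8*2² + 104*2)) = √0*(-105 + (-8 + 8*4 + 208)) = 0*(-105 + (-8 + 32 + 208)) = 0*(-105 + 232) = 0*127 = 0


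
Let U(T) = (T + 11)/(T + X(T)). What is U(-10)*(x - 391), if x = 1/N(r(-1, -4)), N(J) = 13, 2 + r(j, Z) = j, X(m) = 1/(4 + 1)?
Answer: 3630/91 ≈ 39.890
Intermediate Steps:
X(m) = ⅕ (X(m) = 1/5 = ⅕)
r(j, Z) = -2 + j
U(T) = (11 + T)/(⅕ + T) (U(T) = (T + 11)/(T + ⅕) = (11 + T)/(⅕ + T))
x = 1/13 ≈ 0.076923
U(-10)*(x - 391) = (5*(11 - 10)/(1 + 5*(-10)))*(1/13 - 391) = (5*1/(1 - 50))*(-5082/13) = (5*1/(-49))*(-5082/13) = (5*(-1/49)*1)*(-5082/13) = -5/49*(-5082/13) = 3630/91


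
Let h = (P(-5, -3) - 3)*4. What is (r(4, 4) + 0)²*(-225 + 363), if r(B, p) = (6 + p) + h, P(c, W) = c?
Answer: 66792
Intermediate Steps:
h = -32 (h = (-5 - 3)*4 = -8*4 = -32)
r(B, p) = -26 + p (r(B, p) = (6 + p) - 32 = -26 + p)
(r(4, 4) + 0)²*(-225 + 363) = ((-26 + 4) + 0)²*(-225 + 363) = (-22 + 0)²*138 = (-22)²*138 = 484*138 = 66792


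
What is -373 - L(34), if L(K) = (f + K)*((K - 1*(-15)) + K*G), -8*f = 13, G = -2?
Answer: 1937/8 ≈ 242.13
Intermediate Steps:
f = -13/8 (f = -⅛*13 = -13/8 ≈ -1.6250)
L(K) = (15 - K)*(-13/8 + K) (L(K) = (-13/8 + K)*((K - 1*(-15)) + K*(-2)) = (-13/8 + K)*((K + 15) - 2*K) = (-13/8 + K)*((15 + K) - 2*K) = (-13/8 + K)*(15 - K) = (15 - K)*(-13/8 + K))
-373 - L(34) = -373 - (-195/8 - 1*34² + (133/8)*34) = -373 - (-195/8 - 1*1156 + 2261/4) = -373 - (-195/8 - 1156 + 2261/4) = -373 - 1*(-4921/8) = -373 + 4921/8 = 1937/8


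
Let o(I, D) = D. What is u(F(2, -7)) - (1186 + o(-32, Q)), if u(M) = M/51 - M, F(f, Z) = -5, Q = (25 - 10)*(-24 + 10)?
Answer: -49526/51 ≈ -971.10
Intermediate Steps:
Q = -210 (Q = 15*(-14) = -210)
u(M) = -50*M/51 (u(M) = M*(1/51) - M = M/51 - M = -50*M/51)
u(F(2, -7)) - (1186 + o(-32, Q)) = -50/51*(-5) - (1186 - 210) = 250/51 - 1*976 = 250/51 - 976 = -49526/51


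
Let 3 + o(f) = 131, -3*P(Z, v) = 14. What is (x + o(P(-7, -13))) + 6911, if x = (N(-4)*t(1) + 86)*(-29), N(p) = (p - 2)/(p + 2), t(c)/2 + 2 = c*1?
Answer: 4719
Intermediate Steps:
P(Z, v) = -14/3 (P(Z, v) = -⅓*14 = -14/3)
o(f) = 128 (o(f) = -3 + 131 = 128)
t(c) = -4 + 2*c (t(c) = -4 + 2*(c*1) = -4 + 2*c)
N(p) = (-2 + p)/(2 + p)
x = -2320 (x = (((-2 - 4)/(2 - 4))*(-4 + 2*1) + 86)*(-29) = ((-6/(-2))*(-4 + 2) + 86)*(-29) = (-½*(-6)*(-2) + 86)*(-29) = (3*(-2) + 86)*(-29) = (-6 + 86)*(-29) = 80*(-29) = -2320)
(x + o(P(-7, -13))) + 6911 = (-2320 + 128) + 6911 = -2192 + 6911 = 4719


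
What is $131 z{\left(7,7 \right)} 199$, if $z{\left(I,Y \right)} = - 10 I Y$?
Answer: $-12773810$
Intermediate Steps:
$z{\left(I,Y \right)} = - 10 I Y$
$131 z{\left(7,7 \right)} 199 = 131 \left(\left(-10\right) 7 \cdot 7\right) 199 = 131 \left(-490\right) 199 = \left(-64190\right) 199 = -12773810$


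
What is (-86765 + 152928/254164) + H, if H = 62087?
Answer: -1568026566/63541 ≈ -24677.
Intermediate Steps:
(-86765 + 152928/254164) + H = (-86765 + 152928/254164) + 62087 = (-86765 + 152928*(1/254164)) + 62087 = (-86765 + 38232/63541) + 62087 = -5513096633/63541 + 62087 = -1568026566/63541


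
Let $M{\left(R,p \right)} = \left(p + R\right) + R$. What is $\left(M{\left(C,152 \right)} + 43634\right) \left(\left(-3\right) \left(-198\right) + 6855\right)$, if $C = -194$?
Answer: $323271702$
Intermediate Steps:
$M{\left(R,p \right)} = p + 2 R$ ($M{\left(R,p \right)} = \left(R + p\right) + R = p + 2 R$)
$\left(M{\left(C,152 \right)} + 43634\right) \left(\left(-3\right) \left(-198\right) + 6855\right) = \left(\left(152 + 2 \left(-194\right)\right) + 43634\right) \left(\left(-3\right) \left(-198\right) + 6855\right) = \left(\left(152 - 388\right) + 43634\right) \left(594 + 6855\right) = \left(-236 + 43634\right) 7449 = 43398 \cdot 7449 = 323271702$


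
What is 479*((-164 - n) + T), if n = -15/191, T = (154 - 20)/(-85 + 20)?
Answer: -987065241/12415 ≈ -79506.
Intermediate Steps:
T = -134/65 (T = 134/(-65) = 134*(-1/65) = -134/65 ≈ -2.0615)
n = -15/191 (n = -15*1/191 = -15/191 ≈ -0.078534)
479*((-164 - n) + T) = 479*((-164 - 1*(-15/191)) - 134/65) = 479*((-164 + 15/191) - 134/65) = 479*(-31309/191 - 134/65) = 479*(-2060679/12415) = -987065241/12415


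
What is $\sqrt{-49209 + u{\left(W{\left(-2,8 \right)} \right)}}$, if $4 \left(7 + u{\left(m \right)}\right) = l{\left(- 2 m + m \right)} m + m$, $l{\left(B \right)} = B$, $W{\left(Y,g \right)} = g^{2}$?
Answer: $4 i \sqrt{3139} \approx 224.11 i$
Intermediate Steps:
$u{\left(m \right)} = -7 - \frac{m^{2}}{4} + \frac{m}{4}$ ($u{\left(m \right)} = -7 + \frac{\left(- 2 m + m\right) m + m}{4} = -7 + \frac{- m m + m}{4} = -7 + \frac{- m^{2} + m}{4} = -7 + \frac{m - m^{2}}{4} = -7 - \left(- \frac{m}{4} + \frac{m^{2}}{4}\right) = -7 - \frac{m^{2}}{4} + \frac{m}{4}$)
$\sqrt{-49209 + u{\left(W{\left(-2,8 \right)} \right)}} = \sqrt{-49209 - \left(7 - 16 + 1024\right)} = \sqrt{-49209 - \left(-9 + 1024\right)} = \sqrt{-49209 - 1015} = \sqrt{-50224} = 4 i \sqrt{3139}$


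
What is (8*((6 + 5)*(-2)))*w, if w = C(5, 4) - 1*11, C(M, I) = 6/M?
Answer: 8624/5 ≈ 1724.8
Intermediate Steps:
w = -49/5 (w = 6/5 - 1*11 = 6*(⅕) - 11 = 6/5 - 11 = -49/5 ≈ -9.8000)
(8*((6 + 5)*(-2)))*w = (8*((6 + 5)*(-2)))*(-49/5) = (8*(11*(-2)))*(-49/5) = (8*(-22))*(-49/5) = -176*(-49/5) = 8624/5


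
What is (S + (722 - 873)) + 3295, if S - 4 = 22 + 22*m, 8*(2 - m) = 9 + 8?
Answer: 12669/4 ≈ 3167.3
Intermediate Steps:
m = -1/8 (m = 2 - (9 + 8)/8 = 2 - 1/8*17 = 2 - 17/8 = -1/8 ≈ -0.12500)
S = 93/4 (S = 4 + (22 + 22*(-1/8)) = 4 + (22 - 11/4) = 4 + 77/4 = 93/4 ≈ 23.250)
(S + (722 - 873)) + 3295 = (93/4 + (722 - 873)) + 3295 = (93/4 - 151) + 3295 = -511/4 + 3295 = 12669/4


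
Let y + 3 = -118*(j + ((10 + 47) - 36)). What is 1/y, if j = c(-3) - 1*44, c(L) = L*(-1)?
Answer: 1/2357 ≈ 0.00042427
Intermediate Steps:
c(L) = -L
j = -41 (j = -1*(-3) - 1*44 = 3 - 44 = -41)
y = 2357 (y = -3 - 118*(-41 + ((10 + 47) - 36)) = -3 - 118*(-41 + (57 - 36)) = -3 - 118*(-41 + 21) = -3 - 118*(-20) = -3 + 2360 = 2357)
1/y = 1/2357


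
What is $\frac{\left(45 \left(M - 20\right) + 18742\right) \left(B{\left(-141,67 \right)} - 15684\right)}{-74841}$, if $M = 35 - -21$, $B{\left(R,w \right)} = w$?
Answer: $\frac{317993354}{74841} \approx 4248.9$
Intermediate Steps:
$M = 56$ ($M = 35 + 21 = 56$)
$\frac{\left(45 \left(M - 20\right) + 18742\right) \left(B{\left(-141,67 \right)} - 15684\right)}{-74841} = \frac{\left(45 \left(56 - 20\right) + 18742\right) \left(67 - 15684\right)}{-74841} = \left(45 \cdot 36 + 18742\right) \left(-15617\right) \left(- \frac{1}{74841}\right) = \left(1620 + 18742\right) \left(-15617\right) \left(- \frac{1}{74841}\right) = 20362 \left(-15617\right) \left(- \frac{1}{74841}\right) = \left(-317993354\right) \left(- \frac{1}{74841}\right) = \frac{317993354}{74841}$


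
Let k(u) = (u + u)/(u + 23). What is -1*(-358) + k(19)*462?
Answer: 776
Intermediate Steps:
k(u) = 2*u/(23 + u) (k(u) = (2*u)/(23 + u) = 2*u/(23 + u))
-1*(-358) + k(19)*462 = -1*(-358) + (2*19/(23 + 19))*462 = 358 + (2*19/42)*462 = 358 + (2*19*(1/42))*462 = 358 + (19/21)*462 = 358 + 418 = 776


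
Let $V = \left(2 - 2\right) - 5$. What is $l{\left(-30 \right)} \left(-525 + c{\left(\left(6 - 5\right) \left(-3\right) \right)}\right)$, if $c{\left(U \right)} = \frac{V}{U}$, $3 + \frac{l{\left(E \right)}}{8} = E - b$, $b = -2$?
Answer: $\frac{389360}{3} \approx 1.2979 \cdot 10^{5}$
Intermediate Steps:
$l{\left(E \right)} = -8 + 8 E$ ($l{\left(E \right)} = -24 + 8 \left(E - -2\right) = -24 + 8 \left(E + 2\right) = -24 + 8 \left(2 + E\right) = -24 + \left(16 + 8 E\right) = -8 + 8 E$)
$V = -5$ ($V = 0 - 5 = -5$)
$c{\left(U \right)} = - \frac{5}{U}$
$l{\left(-30 \right)} \left(-525 + c{\left(\left(6 - 5\right) \left(-3\right) \right)}\right) = \left(-8 + 8 \left(-30\right)\right) \left(-525 - \frac{5}{\left(6 - 5\right) \left(-3\right)}\right) = \left(-8 - 240\right) \left(-525 - \frac{5}{1 \left(-3\right)}\right) = - 248 \left(-525 - \frac{5}{-3}\right) = - 248 \left(-525 - - \frac{5}{3}\right) = - 248 \left(-525 + \frac{5}{3}\right) = \left(-248\right) \left(- \frac{1570}{3}\right) = \frac{389360}{3}$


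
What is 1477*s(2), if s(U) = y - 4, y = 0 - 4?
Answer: -11816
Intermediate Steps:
y = -4
s(U) = -8 (s(U) = -4 - 4 = -8)
1477*s(2) = 1477*(-8) = -11816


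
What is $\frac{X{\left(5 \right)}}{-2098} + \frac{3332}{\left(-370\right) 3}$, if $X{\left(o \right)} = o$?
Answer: $- \frac{3498043}{1164390} \approx -3.0042$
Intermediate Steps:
$\frac{X{\left(5 \right)}}{-2098} + \frac{3332}{\left(-370\right) 3} = \frac{5}{-2098} + \frac{3332}{\left(-370\right) 3} = 5 \left(- \frac{1}{2098}\right) + \frac{3332}{-1110} = - \frac{5}{2098} + 3332 \left(- \frac{1}{1110}\right) = - \frac{5}{2098} - \frac{1666}{555} = - \frac{3498043}{1164390}$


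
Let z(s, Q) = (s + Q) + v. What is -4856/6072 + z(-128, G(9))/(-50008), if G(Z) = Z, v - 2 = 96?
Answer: -4334131/5422296 ≈ -0.79932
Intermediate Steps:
v = 98 (v = 2 + 96 = 98)
z(s, Q) = 98 + Q + s (z(s, Q) = (s + Q) + 98 = (Q + s) + 98 = 98 + Q + s)
-4856/6072 + z(-128, G(9))/(-50008) = -4856/6072 + (98 + 9 - 128)/(-50008) = -4856*1/6072 - 21*(-1/50008) = -607/759 + 3/7144 = -4334131/5422296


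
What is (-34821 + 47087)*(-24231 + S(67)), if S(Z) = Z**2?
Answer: -242155372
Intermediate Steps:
(-34821 + 47087)*(-24231 + S(67)) = (-34821 + 47087)*(-24231 + 67**2) = 12266*(-24231 + 4489) = 12266*(-19742) = -242155372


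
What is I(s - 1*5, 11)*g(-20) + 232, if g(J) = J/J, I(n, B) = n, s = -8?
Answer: 219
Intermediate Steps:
g(J) = 1
I(s - 1*5, 11)*g(-20) + 232 = (-8 - 1*5)*1 + 232 = (-8 - 5)*1 + 232 = -13*1 + 232 = -13 + 232 = 219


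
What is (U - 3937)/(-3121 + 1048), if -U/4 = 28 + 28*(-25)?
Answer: 1249/2073 ≈ 0.60251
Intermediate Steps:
U = 2688 (U = -4*(28 + 28*(-25)) = -4*(28 - 700) = -4*(-672) = 2688)
(U - 3937)/(-3121 + 1048) = (2688 - 3937)/(-3121 + 1048) = -1249/(-2073) = -1249*(-1/2073) = 1249/2073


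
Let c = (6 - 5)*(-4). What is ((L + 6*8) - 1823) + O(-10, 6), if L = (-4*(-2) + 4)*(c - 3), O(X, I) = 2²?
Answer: -1855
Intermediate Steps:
O(X, I) = 4
c = -4 (c = 1*(-4) = -4)
L = -84 (L = (-4*(-2) + 4)*(-4 - 3) = (8 + 4)*(-7) = 12*(-7) = -84)
((L + 6*8) - 1823) + O(-10, 6) = ((-84 + 6*8) - 1823) + 4 = ((-84 + 48) - 1823) + 4 = (-36 - 1823) + 4 = -1859 + 4 = -1855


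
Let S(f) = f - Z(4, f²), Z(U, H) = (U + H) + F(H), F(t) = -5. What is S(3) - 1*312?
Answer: -317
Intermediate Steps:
Z(U, H) = -5 + H + U (Z(U, H) = (U + H) - 5 = (H + U) - 5 = -5 + H + U)
S(f) = 1 + f - f² (S(f) = f - (-5 + f² + 4) = f - (-1 + f²) = f + (1 - f²) = 1 + f - f²)
S(3) - 1*312 = (1 + 3 - 1*3²) - 1*312 = (1 + 3 - 1*9) - 312 = (1 + 3 - 9) - 312 = -5 - 312 = -317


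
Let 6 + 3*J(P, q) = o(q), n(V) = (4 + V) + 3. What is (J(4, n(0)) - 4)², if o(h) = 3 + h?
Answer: 64/9 ≈ 7.1111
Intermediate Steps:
n(V) = 7 + V
J(P, q) = -1 + q/3 (J(P, q) = -2 + (3 + q)/3 = -2 + (1 + q/3) = -1 + q/3)
(J(4, n(0)) - 4)² = ((-1 + (7 + 0)/3) - 4)² = ((-1 + (⅓)*7) - 4)² = ((-1 + 7/3) - 4)² = (4/3 - 4)² = (-8/3)² = 64/9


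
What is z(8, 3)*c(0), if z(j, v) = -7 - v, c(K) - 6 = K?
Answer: -60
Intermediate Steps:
c(K) = 6 + K
z(8, 3)*c(0) = (-7 - 1*3)*(6 + 0) = (-7 - 3)*6 = -10*6 = -60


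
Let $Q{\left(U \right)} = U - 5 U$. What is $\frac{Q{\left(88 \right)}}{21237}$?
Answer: $- \frac{352}{21237} \approx -0.016575$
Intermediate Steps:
$Q{\left(U \right)} = - 4 U$
$\frac{Q{\left(88 \right)}}{21237} = \frac{\left(-4\right) 88}{21237} = \left(-352\right) \frac{1}{21237} = - \frac{352}{21237}$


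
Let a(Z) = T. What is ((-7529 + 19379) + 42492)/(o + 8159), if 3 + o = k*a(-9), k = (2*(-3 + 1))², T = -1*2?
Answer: 9057/1354 ≈ 6.6891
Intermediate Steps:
T = -2
a(Z) = -2
k = 16 (k = (2*(-2))² = (-4)² = 16)
o = -35 (o = -3 + 16*(-2) = -3 - 32 = -35)
((-7529 + 19379) + 42492)/(o + 8159) = ((-7529 + 19379) + 42492)/(-35 + 8159) = (11850 + 42492)/8124 = 54342*(1/8124) = 9057/1354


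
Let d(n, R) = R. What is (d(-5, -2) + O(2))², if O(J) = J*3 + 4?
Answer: 64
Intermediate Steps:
O(J) = 4 + 3*J (O(J) = 3*J + 4 = 4 + 3*J)
(d(-5, -2) + O(2))² = (-2 + (4 + 3*2))² = (-2 + (4 + 6))² = (-2 + 10)² = 8² = 64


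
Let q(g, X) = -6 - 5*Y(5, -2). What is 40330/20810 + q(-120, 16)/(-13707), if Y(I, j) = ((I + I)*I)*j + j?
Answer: 6025723/3169363 ≈ 1.9012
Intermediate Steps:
Y(I, j) = j + 2*j*I² (Y(I, j) = ((2*I)*I)*j + j = (2*I²)*j + j = 2*j*I² + j = j + 2*j*I²)
q(g, X) = 504 (q(g, X) = -6 - (-10)*(1 + 2*5²) = -6 - (-10)*(1 + 2*25) = -6 - (-10)*(1 + 50) = -6 - (-10)*51 = -6 - 5*(-102) = -6 + 510 = 504)
40330/20810 + q(-120, 16)/(-13707) = 40330/20810 + 504/(-13707) = 40330*(1/20810) + 504*(-1/13707) = 4033/2081 - 56/1523 = 6025723/3169363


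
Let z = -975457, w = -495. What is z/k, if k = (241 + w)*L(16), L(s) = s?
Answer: 975457/4064 ≈ 240.02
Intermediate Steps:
k = -4064 (k = (241 - 495)*16 = -254*16 = -4064)
z/k = -975457/(-4064) = -975457*(-1/4064) = 975457/4064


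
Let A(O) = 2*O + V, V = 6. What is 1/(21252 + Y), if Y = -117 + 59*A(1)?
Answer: 1/21607 ≈ 4.6281e-5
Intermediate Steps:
A(O) = 6 + 2*O (A(O) = 2*O + 6 = 6 + 2*O)
Y = 355 (Y = -117 + 59*(6 + 2*1) = -117 + 59*(6 + 2) = -117 + 59*8 = -117 + 472 = 355)
1/(21252 + Y) = 1/(21252 + 355) = 1/21607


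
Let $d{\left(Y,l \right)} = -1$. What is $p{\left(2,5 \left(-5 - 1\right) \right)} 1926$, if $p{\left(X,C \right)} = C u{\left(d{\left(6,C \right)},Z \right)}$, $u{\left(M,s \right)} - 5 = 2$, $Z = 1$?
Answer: $-404460$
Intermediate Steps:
$u{\left(M,s \right)} = 7$ ($u{\left(M,s \right)} = 5 + 2 = 7$)
$p{\left(X,C \right)} = 7 C$ ($p{\left(X,C \right)} = C 7 = 7 C$)
$p{\left(2,5 \left(-5 - 1\right) \right)} 1926 = 7 \cdot 5 \left(-5 - 1\right) 1926 = 7 \cdot 5 \left(-6\right) 1926 = 7 \left(-30\right) 1926 = \left(-210\right) 1926 = -404460$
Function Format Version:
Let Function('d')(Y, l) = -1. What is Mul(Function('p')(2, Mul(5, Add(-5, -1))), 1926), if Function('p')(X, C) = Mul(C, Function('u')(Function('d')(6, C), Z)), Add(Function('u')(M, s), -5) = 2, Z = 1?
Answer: -404460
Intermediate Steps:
Function('u')(M, s) = 7 (Function('u')(M, s) = Add(5, 2) = 7)
Function('p')(X, C) = Mul(7, C) (Function('p')(X, C) = Mul(C, 7) = Mul(7, C))
Mul(Function('p')(2, Mul(5, Add(-5, -1))), 1926) = Mul(Mul(7, Mul(5, Add(-5, -1))), 1926) = Mul(Mul(7, Mul(5, -6)), 1926) = Mul(Mul(7, -30), 1926) = Mul(-210, 1926) = -404460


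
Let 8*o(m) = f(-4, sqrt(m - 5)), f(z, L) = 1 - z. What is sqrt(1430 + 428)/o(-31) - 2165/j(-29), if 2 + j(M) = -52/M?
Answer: 62785/6 + 8*sqrt(1858)/5 ≈ 10533.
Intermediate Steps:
j(M) = -2 - 52/M
o(m) = 5/8 (o(m) = (1 - 1*(-4))/8 = (1 + 4)/8 = (1/8)*5 = 5/8)
sqrt(1430 + 428)/o(-31) - 2165/j(-29) = sqrt(1430 + 428)/(5/8) - 2165/(-2 - 52/(-29)) = sqrt(1858)*(8/5) - 2165/(-2 - 52*(-1/29)) = 8*sqrt(1858)/5 - 2165/(-2 + 52/29) = 8*sqrt(1858)/5 - 2165/(-6/29) = 8*sqrt(1858)/5 - 2165*(-29/6) = 8*sqrt(1858)/5 + 62785/6 = 62785/6 + 8*sqrt(1858)/5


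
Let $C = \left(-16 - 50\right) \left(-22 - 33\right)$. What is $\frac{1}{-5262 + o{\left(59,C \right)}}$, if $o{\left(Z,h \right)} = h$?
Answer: $- \frac{1}{1632} \approx -0.00061275$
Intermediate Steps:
$C = 3630$ ($C = \left(-66\right) \left(-55\right) = 3630$)
$\frac{1}{-5262 + o{\left(59,C \right)}} = \frac{1}{-5262 + 3630} = \frac{1}{-1632} = - \frac{1}{1632}$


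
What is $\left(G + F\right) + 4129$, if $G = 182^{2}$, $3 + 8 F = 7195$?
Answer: $38152$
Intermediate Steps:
$F = 899$ ($F = - \frac{3}{8} + \frac{1}{8} \cdot 7195 = - \frac{3}{8} + \frac{7195}{8} = 899$)
$G = 33124$
$\left(G + F\right) + 4129 = \left(33124 + 899\right) + 4129 = 34023 + 4129 = 38152$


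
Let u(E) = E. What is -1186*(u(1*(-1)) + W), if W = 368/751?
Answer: 454238/751 ≈ 604.84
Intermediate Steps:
W = 368/751 (W = 368*(1/751) = 368/751 ≈ 0.49001)
-1186*(u(1*(-1)) + W) = -1186*(1*(-1) + 368/751) = -1186*(-1 + 368/751) = -1186*(-383/751) = 454238/751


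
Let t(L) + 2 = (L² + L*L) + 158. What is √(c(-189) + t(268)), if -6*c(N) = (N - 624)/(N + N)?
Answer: √2283026613/126 ≈ 379.21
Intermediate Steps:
c(N) = -(-624 + N)/(12*N) (c(N) = -(N - 624)/(6*(N + N)) = -(-624 + N)/(6*(2*N)) = -(-624 + N)*1/(2*N)/6 = -(-624 + N)/(12*N))
t(L) = 156 + 2*L² (t(L) = -2 + ((L² + L*L) + 158) = -2 + ((L² + L²) + 158) = -2 + (2*L² + 158) = -2 + (158 + 2*L²) = 156 + 2*L²)
√(c(-189) + t(268)) = √((1/12)*(624 - 1*(-189))/(-189) + (156 + 2*268²)) = √((1/12)*(-1/189)*(624 + 189) + (156 + 2*71824)) = √((1/12)*(-1/189)*813 + (156 + 143648)) = √(-271/756 + 143804) = √(108715553/756) = √2283026613/126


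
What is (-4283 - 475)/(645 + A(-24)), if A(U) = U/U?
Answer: -2379/323 ≈ -7.3653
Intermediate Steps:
A(U) = 1
(-4283 - 475)/(645 + A(-24)) = (-4283 - 475)/(645 + 1) = -4758/646 = -4758*1/646 = -2379/323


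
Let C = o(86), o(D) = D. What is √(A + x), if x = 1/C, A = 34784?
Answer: 5*√10290502/86 ≈ 186.50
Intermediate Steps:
C = 86
x = 1/86 ≈ 0.011628
√(A + x) = √(34784 + 1/86) = √(2991425/86) = 5*√10290502/86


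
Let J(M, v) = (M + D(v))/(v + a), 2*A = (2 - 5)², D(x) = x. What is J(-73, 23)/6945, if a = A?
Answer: -4/15279 ≈ -0.00026180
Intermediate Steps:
A = 9/2 (A = (2 - 5)²/2 = (½)*(-3)² = (½)*9 = 9/2 ≈ 4.5000)
a = 9/2 ≈ 4.5000
J(M, v) = (M + v)/(9/2 + v) (J(M, v) = (M + v)/(v + 9/2) = (M + v)/(9/2 + v))
J(-73, 23)/6945 = (2*(-73 + 23)/(9 + 2*23))/6945 = (2*(-50)/(9 + 46))*(1/6945) = (2*(-50)/55)*(1/6945) = (2*(1/55)*(-50))*(1/6945) = -20/11*1/6945 = -4/15279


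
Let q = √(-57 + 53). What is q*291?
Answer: 582*I ≈ 582.0*I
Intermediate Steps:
q = 2*I (q = √(-4) = 2*I ≈ 2.0*I)
q*291 = (2*I)*291 = 582*I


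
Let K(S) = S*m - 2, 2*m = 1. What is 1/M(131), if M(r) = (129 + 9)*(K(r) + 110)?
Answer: 1/23943 ≈ 4.1766e-5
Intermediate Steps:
m = 1/2 (m = (1/2)*1 = 1/2 ≈ 0.50000)
K(S) = -2 + S/2 (K(S) = S*(1/2) - 2 = S/2 - 2 = -2 + S/2)
M(r) = 14904 + 69*r (M(r) = (129 + 9)*((-2 + r/2) + 110) = 138*(108 + r/2) = 14904 + 69*r)
1/M(131) = 1/(14904 + 69*131) = 1/(14904 + 9039) = 1/23943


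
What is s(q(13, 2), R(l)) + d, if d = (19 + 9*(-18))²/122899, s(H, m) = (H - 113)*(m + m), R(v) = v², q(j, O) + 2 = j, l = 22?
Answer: -12134535215/122899 ≈ -98736.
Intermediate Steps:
q(j, O) = -2 + j
s(H, m) = 2*m*(-113 + H) (s(H, m) = (-113 + H)*(2*m) = 2*m*(-113 + H))
d = 20449/122899 (d = (19 - 162)²*(1/122899) = (-143)²*(1/122899) = 20449*(1/122899) = 20449/122899 ≈ 0.16639)
s(q(13, 2), R(l)) + d = 2*22²*(-113 + (-2 + 13)) + 20449/122899 = 2*484*(-113 + 11) + 20449/122899 = 2*484*(-102) + 20449/122899 = -98736 + 20449/122899 = -12134535215/122899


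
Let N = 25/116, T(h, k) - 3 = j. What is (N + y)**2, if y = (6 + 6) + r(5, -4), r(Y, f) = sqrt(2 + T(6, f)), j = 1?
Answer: 2088625/13456 + 1417*sqrt(6)/58 ≈ 215.06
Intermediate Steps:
T(h, k) = 4 (T(h, k) = 3 + 1 = 4)
r(Y, f) = sqrt(6) (r(Y, f) = sqrt(2 + 4) = sqrt(6))
y = 12 + sqrt(6) (y = (6 + 6) + sqrt(6) = 12 + sqrt(6) ≈ 14.449)
N = 25/116 (N = 25*(1/116) = 25/116 ≈ 0.21552)
(N + y)**2 = (25/116 + (12 + sqrt(6)))**2 = (1417/116 + sqrt(6))**2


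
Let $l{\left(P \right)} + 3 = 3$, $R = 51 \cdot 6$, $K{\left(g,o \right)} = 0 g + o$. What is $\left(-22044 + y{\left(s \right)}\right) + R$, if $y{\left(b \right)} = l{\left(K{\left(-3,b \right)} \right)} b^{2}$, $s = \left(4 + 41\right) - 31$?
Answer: $-21738$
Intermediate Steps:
$s = 14$ ($s = 45 - 31 = 14$)
$K{\left(g,o \right)} = o$ ($K{\left(g,o \right)} = 0 + o = o$)
$R = 306$
$l{\left(P \right)} = 0$ ($l{\left(P \right)} = -3 + 3 = 0$)
$y{\left(b \right)} = 0$ ($y{\left(b \right)} = 0 b^{2} = 0$)
$\left(-22044 + y{\left(s \right)}\right) + R = \left(-22044 + 0\right) + 306 = -22044 + 306 = -21738$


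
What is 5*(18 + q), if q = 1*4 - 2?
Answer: 100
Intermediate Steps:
q = 2 (q = 4 - 2 = 2)
5*(18 + q) = 5*(18 + 2) = 5*20 = 100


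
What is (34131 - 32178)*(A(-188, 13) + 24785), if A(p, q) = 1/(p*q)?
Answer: 118302074667/2444 ≈ 4.8405e+7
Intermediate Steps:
A(p, q) = 1/(p*q)
(34131 - 32178)*(A(-188, 13) + 24785) = (34131 - 32178)*(1/(-188*13) + 24785) = 1953*(-1/188*1/13 + 24785) = 1953*(-1/2444 + 24785) = 1953*(60574539/2444) = 118302074667/2444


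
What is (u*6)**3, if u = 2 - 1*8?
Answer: -46656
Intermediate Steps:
u = -6 (u = 2 - 8 = -6)
(u*6)**3 = (-6*6)**3 = (-36)**3 = -46656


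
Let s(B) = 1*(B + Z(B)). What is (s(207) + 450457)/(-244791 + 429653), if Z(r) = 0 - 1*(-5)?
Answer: 450669/184862 ≈ 2.4379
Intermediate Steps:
Z(r) = 5 (Z(r) = 0 + 5 = 5)
s(B) = 5 + B (s(B) = 1*(B + 5) = 1*(5 + B) = 5 + B)
(s(207) + 450457)/(-244791 + 429653) = ((5 + 207) + 450457)/(-244791 + 429653) = (212 + 450457)/184862 = 450669*(1/184862) = 450669/184862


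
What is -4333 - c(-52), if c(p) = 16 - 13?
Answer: -4336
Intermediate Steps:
c(p) = 3
-4333 - c(-52) = -4333 - 1*3 = -4333 - 3 = -4336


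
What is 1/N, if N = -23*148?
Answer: -1/3404 ≈ -0.00029377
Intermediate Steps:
N = -3404
1/N = 1/(-3404) = -1/3404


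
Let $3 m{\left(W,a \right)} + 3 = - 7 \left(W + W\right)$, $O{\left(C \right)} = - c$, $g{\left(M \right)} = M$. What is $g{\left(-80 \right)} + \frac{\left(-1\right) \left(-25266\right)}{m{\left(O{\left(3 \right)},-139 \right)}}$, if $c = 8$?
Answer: $\frac{67078}{109} \approx 615.39$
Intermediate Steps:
$O{\left(C \right)} = -8$ ($O{\left(C \right)} = \left(-1\right) 8 = -8$)
$m{\left(W,a \right)} = -1 - \frac{14 W}{3}$ ($m{\left(W,a \right)} = -1 + \frac{\left(-7\right) \left(W + W\right)}{3} = -1 + \frac{\left(-7\right) 2 W}{3} = -1 + \frac{\left(-14\right) W}{3} = -1 - \frac{14 W}{3}$)
$g{\left(-80 \right)} + \frac{\left(-1\right) \left(-25266\right)}{m{\left(O{\left(3 \right)},-139 \right)}} = -80 + \frac{\left(-1\right) \left(-25266\right)}{-1 - - \frac{112}{3}} = -80 + \frac{25266}{-1 + \frac{112}{3}} = -80 + \frac{25266}{\frac{109}{3}} = -80 + 25266 \cdot \frac{3}{109} = -80 + \frac{75798}{109} = \frac{67078}{109}$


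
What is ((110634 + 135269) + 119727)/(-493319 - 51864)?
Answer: -365630/545183 ≈ -0.67066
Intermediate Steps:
((110634 + 135269) + 119727)/(-493319 - 51864) = (245903 + 119727)/(-545183) = 365630*(-1/545183) = -365630/545183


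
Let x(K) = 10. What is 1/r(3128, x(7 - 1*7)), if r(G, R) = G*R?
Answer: 1/31280 ≈ 3.1969e-5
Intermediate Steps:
1/r(3128, x(7 - 1*7)) = 1/(3128*10) = 1/31280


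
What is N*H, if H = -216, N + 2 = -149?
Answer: 32616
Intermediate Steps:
N = -151 (N = -2 - 149 = -151)
N*H = -151*(-216) = 32616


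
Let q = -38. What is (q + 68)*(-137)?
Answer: -4110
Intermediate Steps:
(q + 68)*(-137) = (-38 + 68)*(-137) = 30*(-137) = -4110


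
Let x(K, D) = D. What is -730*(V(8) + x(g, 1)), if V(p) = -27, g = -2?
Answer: 18980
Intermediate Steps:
-730*(V(8) + x(g, 1)) = -730*(-27 + 1) = -730*(-26) = 18980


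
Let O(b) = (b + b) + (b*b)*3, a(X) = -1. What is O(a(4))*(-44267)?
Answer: -44267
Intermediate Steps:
O(b) = 2*b + 3*b**2 (O(b) = 2*b + b**2*3 = 2*b + 3*b**2)
O(a(4))*(-44267) = -(2 + 3*(-1))*(-44267) = -(2 - 3)*(-44267) = -1*(-1)*(-44267) = 1*(-44267) = -44267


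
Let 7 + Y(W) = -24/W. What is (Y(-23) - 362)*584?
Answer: -4942392/23 ≈ -2.1489e+5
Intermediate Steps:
Y(W) = -7 - 24/W
(Y(-23) - 362)*584 = ((-7 - 24/(-23)) - 362)*584 = ((-7 - 24*(-1/23)) - 362)*584 = ((-7 + 24/23) - 362)*584 = (-137/23 - 362)*584 = -8463/23*584 = -4942392/23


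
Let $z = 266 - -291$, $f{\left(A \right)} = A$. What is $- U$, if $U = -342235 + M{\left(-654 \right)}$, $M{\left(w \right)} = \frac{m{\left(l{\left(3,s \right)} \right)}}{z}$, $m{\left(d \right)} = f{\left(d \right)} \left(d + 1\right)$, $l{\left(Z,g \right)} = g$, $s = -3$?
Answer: $\frac{190624889}{557} \approx 3.4224 \cdot 10^{5}$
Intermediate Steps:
$z = 557$ ($z = 266 + 291 = 557$)
$m{\left(d \right)} = d \left(1 + d\right)$ ($m{\left(d \right)} = d \left(d + 1\right) = d \left(1 + d\right)$)
$M{\left(w \right)} = \frac{6}{557}$ ($M{\left(w \right)} = \frac{\left(-3\right) \left(1 - 3\right)}{557} = \left(-3\right) \left(-2\right) \frac{1}{557} = 6 \cdot \frac{1}{557} = \frac{6}{557}$)
$U = - \frac{190624889}{557}$ ($U = -342235 + \frac{6}{557} = - \frac{190624889}{557} \approx -3.4224 \cdot 10^{5}$)
$- U = \left(-1\right) \left(- \frac{190624889}{557}\right) = \frac{190624889}{557}$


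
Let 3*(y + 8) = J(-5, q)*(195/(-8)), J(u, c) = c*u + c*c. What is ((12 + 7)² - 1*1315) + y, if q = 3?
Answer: -3653/4 ≈ -913.25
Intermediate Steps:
J(u, c) = c² + c*u (J(u, c) = c*u + c² = c² + c*u)
y = 163/4 (y = -8 + ((3*(3 - 5))*(195/(-8)))/3 = -8 + ((3*(-2))*(195*(-⅛)))/3 = -8 + (-6*(-195/8))/3 = -8 + (⅓)*(585/4) = -8 + 195/4 = 163/4 ≈ 40.750)
((12 + 7)² - 1*1315) + y = ((12 + 7)² - 1*1315) + 163/4 = (19² - 1315) + 163/4 = (361 - 1315) + 163/4 = -954 + 163/4 = -3653/4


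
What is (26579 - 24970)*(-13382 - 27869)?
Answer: -66372859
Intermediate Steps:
(26579 - 24970)*(-13382 - 27869) = 1609*(-41251) = -66372859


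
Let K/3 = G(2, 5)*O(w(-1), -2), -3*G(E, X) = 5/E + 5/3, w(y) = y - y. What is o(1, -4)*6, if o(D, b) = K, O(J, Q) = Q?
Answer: 50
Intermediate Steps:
w(y) = 0
G(E, X) = -5/9 - 5/(3*E) (G(E, X) = -(5/E + 5/3)/3 = -(5/3 + 5/E)/3 = -5/9 - 5/(3*E))
K = 25/3 (K = 3*(((5/9)*(-3 - 1*2)/2)*(-2)) = 3*(((5/9)*(½)*(-3 - 2))*(-2)) = 3*(((5/9)*(½)*(-5))*(-2)) = 3*(-25/18*(-2)) = 3*(25/9) = 25/3 ≈ 8.3333)
o(D, b) = 25/3
o(1, -4)*6 = (25/3)*6 = 50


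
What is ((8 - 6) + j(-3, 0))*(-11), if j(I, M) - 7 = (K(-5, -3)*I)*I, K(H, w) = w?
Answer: 198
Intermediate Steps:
j(I, M) = 7 - 3*I² (j(I, M) = 7 + (-3*I)*I = 7 - 3*I²)
((8 - 6) + j(-3, 0))*(-11) = ((8 - 6) + (7 - 3*(-3)²))*(-11) = (2 + (7 - 3*9))*(-11) = (2 + (7 - 27))*(-11) = (2 - 20)*(-11) = -18*(-11) = 198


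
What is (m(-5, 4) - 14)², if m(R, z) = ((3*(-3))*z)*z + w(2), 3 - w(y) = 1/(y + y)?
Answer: 385641/16 ≈ 24103.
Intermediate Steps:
w(y) = 3 - 1/(2*y) (w(y) = 3 - 1/(y + y) = 3 - 1/(2*y))
m(R, z) = 11/4 - 9*z² (m(R, z) = ((3*(-3))*z)*z + (3 - ½/2) = (-9*z)*z + (3 - ½*½) = -9*z² + (3 - ¼) = -9*z² + 11/4 = 11/4 - 9*z²)
(m(-5, 4) - 14)² = ((11/4 - 9*4²) - 14)² = ((11/4 - 9*16) - 14)² = ((11/4 - 144) - 14)² = (-565/4 - 14)² = (-621/4)² = 385641/16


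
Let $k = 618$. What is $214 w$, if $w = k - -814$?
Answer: $306448$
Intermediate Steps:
$w = 1432$ ($w = 618 - -814 = 618 + 814 = 1432$)
$214 w = 214 \cdot 1432 = 306448$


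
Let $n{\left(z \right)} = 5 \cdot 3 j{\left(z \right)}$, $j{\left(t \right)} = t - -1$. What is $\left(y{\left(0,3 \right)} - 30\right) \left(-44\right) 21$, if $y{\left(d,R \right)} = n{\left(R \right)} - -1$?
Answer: $-28644$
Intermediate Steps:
$j{\left(t \right)} = 1 + t$ ($j{\left(t \right)} = t + 1 = 1 + t$)
$n{\left(z \right)} = 15 + 15 z$ ($n{\left(z \right)} = 5 \cdot 3 \left(1 + z\right) = 15 \left(1 + z\right) = 15 + 15 z$)
$y{\left(d,R \right)} = 16 + 15 R$ ($y{\left(d,R \right)} = \left(15 + 15 R\right) - -1 = \left(15 + 15 R\right) + 1 = 16 + 15 R$)
$\left(y{\left(0,3 \right)} - 30\right) \left(-44\right) 21 = \left(\left(16 + 15 \cdot 3\right) - 30\right) \left(-44\right) 21 = \left(\left(16 + 45\right) - 30\right) \left(-44\right) 21 = \left(61 - 30\right) \left(-44\right) 21 = 31 \left(-44\right) 21 = \left(-1364\right) 21 = -28644$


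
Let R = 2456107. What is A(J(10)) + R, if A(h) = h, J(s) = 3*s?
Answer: 2456137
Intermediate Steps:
A(J(10)) + R = 3*10 + 2456107 = 30 + 2456107 = 2456137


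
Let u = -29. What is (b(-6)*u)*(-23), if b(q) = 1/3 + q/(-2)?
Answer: 6670/3 ≈ 2223.3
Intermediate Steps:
b(q) = ⅓ - q/2 (b(q) = 1*(⅓) + q*(-½) = ⅓ - q/2)
(b(-6)*u)*(-23) = ((⅓ - ½*(-6))*(-29))*(-23) = ((⅓ + 3)*(-29))*(-23) = ((10/3)*(-29))*(-23) = -290/3*(-23) = 6670/3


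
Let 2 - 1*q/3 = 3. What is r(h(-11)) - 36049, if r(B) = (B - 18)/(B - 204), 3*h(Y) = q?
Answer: -7390026/205 ≈ -36049.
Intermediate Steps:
q = -3 (q = 6 - 3*3 = 6 - 9 = -3)
h(Y) = -1 (h(Y) = (⅓)*(-3) = -1)
r(B) = (-18 + B)/(-204 + B)
r(h(-11)) - 36049 = (-18 - 1)/(-204 - 1) - 36049 = -19/(-205) - 36049 = -1/205*(-19) - 36049 = 19/205 - 36049 = -7390026/205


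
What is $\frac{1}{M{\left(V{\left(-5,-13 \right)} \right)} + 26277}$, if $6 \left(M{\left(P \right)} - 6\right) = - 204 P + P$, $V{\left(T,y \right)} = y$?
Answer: $\frac{6}{160337} \approx 3.7421 \cdot 10^{-5}$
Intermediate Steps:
$M{\left(P \right)} = 6 - \frac{203 P}{6}$ ($M{\left(P \right)} = 6 + \frac{- 204 P + P}{6} = 6 + \frac{\left(-203\right) P}{6} = 6 - \frac{203 P}{6}$)
$\frac{1}{M{\left(V{\left(-5,-13 \right)} \right)} + 26277} = \frac{1}{\left(6 - - \frac{2639}{6}\right) + 26277} = \frac{1}{\left(6 + \frac{2639}{6}\right) + 26277} = \frac{1}{\frac{2675}{6} + 26277} = \frac{1}{\frac{160337}{6}} = \frac{6}{160337}$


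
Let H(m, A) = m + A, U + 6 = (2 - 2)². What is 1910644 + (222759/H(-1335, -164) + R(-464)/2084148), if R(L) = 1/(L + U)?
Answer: 2805265960305005821/1468344790440 ≈ 1.9105e+6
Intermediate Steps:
U = -6 (U = -6 + (2 - 2)² = -6 + 0² = -6 + 0 = -6)
R(L) = 1/(-6 + L) (R(L) = 1/(L - 6) = 1/(-6 + L))
H(m, A) = A + m
1910644 + (222759/H(-1335, -164) + R(-464)/2084148) = 1910644 + (222759/(-164 - 1335) + 1/(-6 - 464*2084148)) = 1910644 + (222759/(-1499) + (1/2084148)/(-470)) = 1910644 + (222759*(-1/1499) - 1/470*1/2084148) = 1910644 + (-222759/1499 - 1/979549560) = 1910644 - 218203480437539/1468344790440 = 2805265960305005821/1468344790440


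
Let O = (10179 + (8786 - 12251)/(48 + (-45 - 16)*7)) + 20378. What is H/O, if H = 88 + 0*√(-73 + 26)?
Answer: 4169/1448071 ≈ 0.0028790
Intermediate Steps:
H = 88 (H = 88 + 0*√(-47) = 88 + 0*(I*√47) = 88 + 0 = 88)
O = 11584568/379 (O = (10179 - 3465/(48 - 61*7)) + 20378 = (10179 - 3465/(48 - 427)) + 20378 = (10179 - 3465/(-379)) + 20378 = (10179 - 3465*(-1/379)) + 20378 = (10179 + 3465/379) + 20378 = 3861306/379 + 20378 = 11584568/379 ≈ 30566.)
H/O = 88/(11584568/379) = 88*(379/11584568) = 4169/1448071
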